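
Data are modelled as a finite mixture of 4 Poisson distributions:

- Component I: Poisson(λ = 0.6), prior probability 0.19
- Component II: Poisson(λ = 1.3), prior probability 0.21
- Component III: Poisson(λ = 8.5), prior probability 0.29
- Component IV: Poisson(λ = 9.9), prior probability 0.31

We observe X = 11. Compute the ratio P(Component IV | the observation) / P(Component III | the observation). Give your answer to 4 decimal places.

The posterior odds equal the prior odds times the likelihood ratio: (π_i/π_j)·(f_i(x)/f_j(x)).
Poisson probabilities:
  L_I = e^(−0.6)·0.6^11/11! = 4.98806e-11
  L_II = e^(−1.3)·1.3^11/11! = 1.2236e-07
  L_III = e^(−8.5)·8.5^11/11! = 0.0853001
  L_IV = e^(−9.9)·9.9^11/11! = 0.112542
Posterior odds = (π_IV·L_IV) / (π_III·L_III) = (0.31·0.112542) / (0.29·0.0853001) = 0.0348881 / 0.024737 ≈ 1.4104

1.4104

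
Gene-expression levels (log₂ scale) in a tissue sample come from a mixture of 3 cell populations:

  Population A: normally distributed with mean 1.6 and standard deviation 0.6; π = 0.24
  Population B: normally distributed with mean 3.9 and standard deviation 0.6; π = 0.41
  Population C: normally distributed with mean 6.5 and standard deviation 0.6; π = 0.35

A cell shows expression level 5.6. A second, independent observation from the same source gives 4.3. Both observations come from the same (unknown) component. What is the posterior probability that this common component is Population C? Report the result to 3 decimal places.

Apply Bayes' rule: the posterior for each component is proportional to its prior times its likelihood at x.
Since both observations come from the same component, the likelihood for component k is f_k(x₁)·f_k(x₂).
  p_A = [1.48515e-10] × [2.66396e-05] = 3.95638e-15
  p_B = [0.0120102] × [0.532413] = 0.00639437
  p_C = [0.215863] × [0.000800451] = 0.000172788
Multiply by the mixture weights:
  π_A·p_A = 0.24 × 3.95638e-15 = 9.4953e-16
  π_B·p_B = 0.41 × 0.00639437 = 0.00262169
  π_C·p_C = 0.35 × 0.000172788 = 6.04756e-05
Denominator: 9.4953e-16 + 0.00262169 + 6.04756e-05 = 0.00268217
P(Population C | x₁, x₂) = 6.04756e-05 / 0.00268217 ≈ 0.023

0.023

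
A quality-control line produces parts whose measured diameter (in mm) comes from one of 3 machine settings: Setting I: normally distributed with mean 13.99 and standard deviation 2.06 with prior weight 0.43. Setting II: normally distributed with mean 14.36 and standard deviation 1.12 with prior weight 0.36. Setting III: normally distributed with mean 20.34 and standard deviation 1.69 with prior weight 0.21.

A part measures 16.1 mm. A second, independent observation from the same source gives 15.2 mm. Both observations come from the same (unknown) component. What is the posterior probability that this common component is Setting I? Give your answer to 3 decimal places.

0.438

P(component k | x) = P(Z=k)·f_k(x) / marginal(x), where marginal(x) = Σ_j P(Z=j)·f_j(x).
Since both observations come from the same component, the likelihood for component k is f_k(x₁)·f_k(x₂).
  f_I = [0.114611] × [0.162976] = 0.0186789
  f_II = [0.106559] × [0.268873] = 0.0286507
  f_III = [0.0101438] × [0.00231398] = 2.34725e-05
Prior × likelihood for each component:
  P(Z=I)·f_I = 0.43 × 0.0186789 = 0.00803191
  P(Z=II)·f_II = 0.36 × 0.0286507 = 0.0103143
  P(Z=III)·f_III = 0.21 × 2.34725e-05 = 4.92923e-06
Sum: 0.00803191 + 0.0103143 + 4.92923e-06 = 0.0183511
P(Setting I | x₁,x₂) = 0.00803191 / 0.0183511 ≈ 0.438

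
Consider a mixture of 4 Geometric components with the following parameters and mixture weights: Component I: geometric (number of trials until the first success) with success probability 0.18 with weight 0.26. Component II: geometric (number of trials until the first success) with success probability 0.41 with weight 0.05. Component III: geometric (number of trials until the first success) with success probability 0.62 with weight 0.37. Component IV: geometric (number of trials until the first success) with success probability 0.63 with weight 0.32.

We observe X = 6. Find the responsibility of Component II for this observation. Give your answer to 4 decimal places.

By Bayes' theorem, P(k | x) = π_k f_k(x) / Σ_j π_j f_j(x).
Component likelihoods at x = 6:
  p_I = 0.18·(1−0.18)^5 = 0.18·0.37074 = 0.0667332
  p_II = 0.41·(1−0.41)^5 = 0.41·0.0714924 = 0.0293119
  p_III = 0.62·(1−0.62)^5 = 0.62·0.00792352 = 0.00491258
  p_IV = 0.63·(1−0.63)^5 = 0.63·0.0069344 = 0.00436867
Weight by the priors:
  π_I·p_I = 0.26 × 0.0667332 = 0.0173506
  π_II·p_II = 0.05 × 0.0293119 = 0.00146559
  π_III·p_III = 0.37 × 0.00491258 = 0.00181765
  π_IV·p_IV = 0.32 × 0.00436867 = 0.00139797
Marginal: 0.0173506 + 0.00146559 + 0.00181765 + 0.00139797 = 0.0220318
Responsibility of Component II: 0.00146559 / 0.0220318 ≈ 0.0665

0.0665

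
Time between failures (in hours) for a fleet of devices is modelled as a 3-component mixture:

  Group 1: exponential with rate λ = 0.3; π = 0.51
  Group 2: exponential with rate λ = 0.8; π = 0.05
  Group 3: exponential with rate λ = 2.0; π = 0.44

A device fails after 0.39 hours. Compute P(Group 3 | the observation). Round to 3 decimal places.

Apply Bayes' rule: the posterior for each component is proportional to its prior times its likelihood at x.
Evaluate each component's likelihood at the observed value:
  f_1 = 0.3·e^(−0.3·0.39) = 0.3·e^(−0.1170) = 0.266876
  f_2 = 0.8·e^(−0.8·0.39) = 0.8·e^(−0.3120) = 0.585585
  f_3 = 2.0·e^(−2.0·0.39) = 2.0·e^(−0.7800) = 0.916812
Prior × likelihood for each component:
  π_1·f_1 = 0.51 × 0.266876 = 0.136107
  π_2·f_2 = 0.05 × 0.585585 = 0.0292793
  π_3·f_3 = 0.44 × 0.916812 = 0.403397
Normaliser: 0.136107 + 0.0292793 + 0.403397 = 0.568783
P(Group 3 | x) = 0.403397 / 0.568783 ≈ 0.709

0.709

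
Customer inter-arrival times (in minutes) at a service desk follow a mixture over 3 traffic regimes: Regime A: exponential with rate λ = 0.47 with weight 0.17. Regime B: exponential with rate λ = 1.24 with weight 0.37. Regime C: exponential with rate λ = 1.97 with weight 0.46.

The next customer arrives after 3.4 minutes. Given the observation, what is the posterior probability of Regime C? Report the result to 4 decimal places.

0.0465

P(component k | x) = w_k·f_k(x) / marginal(x), where marginal(x) = Σ_j w_j·f_j(x).
Evaluate each component's likelihood at the observed value:
  f_A = 0.0950813
  f_B = 0.0182994
  f_C = 0.00242975
Weight by the priors:
  w_A·f_A = 0.17 × 0.0950813 = 0.0161638
  w_B·f_B = 0.37 × 0.0182994 = 0.00677077
  w_C·f_C = 0.46 × 0.00242975 = 0.00111769
Sum: 0.0161638 + 0.00677077 + 0.00111769 = 0.0240523
So the posterior for Regime C is 0.00111769 / 0.0240523 ≈ 0.0465.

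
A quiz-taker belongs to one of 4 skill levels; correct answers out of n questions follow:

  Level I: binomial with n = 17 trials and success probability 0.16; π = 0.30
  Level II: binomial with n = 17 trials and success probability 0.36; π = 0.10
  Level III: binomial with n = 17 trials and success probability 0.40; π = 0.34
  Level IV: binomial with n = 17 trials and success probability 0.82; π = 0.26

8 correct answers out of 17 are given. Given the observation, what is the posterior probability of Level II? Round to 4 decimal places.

0.1821

P(component k | x) = w_k·f_k(x) / marginal(x), where marginal(x) = Σ_j w_j·f_j(x).
Evaluate each component's likelihood at the observed value:
  p_I = 0.00217399
  p_II = 0.123545
  p_III = 0.160556
  p_IV = 0.000985708
Multiply by the mixture weights:
  w_I·p_I = 0.30 × 0.00217399 = 0.000652198
  w_II·p_II = 0.10 × 0.123545 = 0.0123545
  w_III·p_III = 0.34 × 0.160556 = 0.054589
  w_IV·p_IV = 0.26 × 0.000985708 = 0.000256284
Normaliser: 0.000652198 + 0.0123545 + 0.054589 + 0.000256284 = 0.067852
So the posterior for Level II is 0.0123545 / 0.067852 ≈ 0.1821.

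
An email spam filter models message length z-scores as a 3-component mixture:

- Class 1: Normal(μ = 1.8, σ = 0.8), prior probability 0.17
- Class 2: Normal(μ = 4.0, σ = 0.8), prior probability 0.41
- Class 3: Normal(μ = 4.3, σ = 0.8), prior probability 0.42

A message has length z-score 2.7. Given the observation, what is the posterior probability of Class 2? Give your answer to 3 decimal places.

0.427

The responsibility of component k is π_k f_k(x) divided by Σ_j π_j f_j(x).
Evaluate each component's likelihood at the observed value:
  f_1 = (1/(0.8·√(2π)))·exp(−(2.7−1.8)²/(2·0.8²)) = 0.498678·exp(-0.63281) = 0.264846
  f_2 = (1/(0.8·√(2π)))·exp(−(2.7−4.0)²/(2·0.8²)) = 0.498678·exp(-1.32031) = 0.133173
  f_3 = (1/(0.8·√(2π)))·exp(−(2.7−4.3)²/(2·0.8²)) = 0.498678·exp(-2.00000) = 0.0674887
Multiply by the mixture weights:
  π_1·f_1 = 0.17 × 0.264846 = 0.0450238
  π_2·f_2 = 0.41 × 0.133173 = 0.0546009
  π_3·f_3 = 0.42 × 0.0674887 = 0.0283453
Evidence: 0.0450238 + 0.0546009 + 0.0283453 = 0.12797
So the posterior for Class 2 is 0.0546009 / 0.12797 ≈ 0.427.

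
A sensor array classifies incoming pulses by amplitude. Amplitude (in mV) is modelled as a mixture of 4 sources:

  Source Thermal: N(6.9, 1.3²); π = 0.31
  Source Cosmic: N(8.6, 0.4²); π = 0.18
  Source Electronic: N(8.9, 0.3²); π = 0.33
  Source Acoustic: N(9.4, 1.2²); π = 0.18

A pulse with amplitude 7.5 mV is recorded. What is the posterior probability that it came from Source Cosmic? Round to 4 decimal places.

By Bayes' theorem, P(k | x) = π_k f_k(x) / Σ_j π_j f_j(x).
Normal densities:
  L_Thermal = (1/(1.3·√(2π)))·exp(−(7.5−6.9)²/(2·1.3²)) = 0.306879·exp(-0.10651) = 0.275874
  L_Cosmic = (1/(0.4·√(2π)))·exp(−(7.5−8.6)²/(2·0.4²)) = 0.997356·exp(-3.78125) = 0.0227339
  L_Electronic = (1/(0.3·√(2π)))·exp(−(7.5−8.9)²/(2·0.3²)) = 1.329808·exp(-10.88889) = 2.48202e-05
  L_Acoustic = (1/(1.2·√(2π)))·exp(−(7.5−9.4)²/(2·1.2²)) = 0.332452·exp(-1.25347) = 0.0949189
Prior × likelihood for each component:
  π_Thermal·L_Thermal = 0.31 × 0.275874 = 0.0855209
  π_Cosmic·L_Cosmic = 0.18 × 0.0227339 = 0.0040921
  π_Electronic·L_Electronic = 0.33 × 2.48202e-05 = 8.19065e-06
  π_Acoustic·L_Acoustic = 0.18 × 0.0949189 = 0.0170854
Evidence: 0.0855209 + 0.0040921 + 8.19065e-06 + 0.0170854 = 0.106707
Responsibility of Source Cosmic: 0.0040921 / 0.106707 ≈ 0.0383

0.0383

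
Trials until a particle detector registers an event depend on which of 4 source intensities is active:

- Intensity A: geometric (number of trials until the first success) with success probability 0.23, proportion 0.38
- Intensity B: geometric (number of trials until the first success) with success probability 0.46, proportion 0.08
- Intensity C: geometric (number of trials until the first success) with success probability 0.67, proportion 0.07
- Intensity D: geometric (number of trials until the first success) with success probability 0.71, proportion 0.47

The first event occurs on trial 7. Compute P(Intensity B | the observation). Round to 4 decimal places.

The responsibility of component k is w_k f_k(x) divided by Σ_j w_j f_j(x).
Geometric probabilities:
  L_A = 0.23·(1−0.23)^6 = 0.23·0.208422 = 0.0479371
  L_B = 0.46·(1−0.46)^6 = 0.46·0.0247949 = 0.0114057
  L_C = 0.67·(1−0.67)^6 = 0.67·0.00129147 = 0.000865284
  L_D = 0.71·(1−0.71)^6 = 0.71·0.000594823 = 0.000422325
Weight by the priors:
  w_A·L_A = 0.38 × 0.0479371 = 0.0182161
  w_B·L_B = 0.08 × 0.0114057 = 0.000912453
  w_C·L_C = 0.07 × 0.000865284 = 6.05698e-05
  w_D·L_D = 0.47 × 0.000422325 = 0.000198493
Evidence: 0.0182161 + 0.000912453 + 6.05698e-05 + 0.000198493 = 0.0193876
P(Intensity B | data) = 0.000912453 / 0.0193876 ≈ 0.0471

0.0471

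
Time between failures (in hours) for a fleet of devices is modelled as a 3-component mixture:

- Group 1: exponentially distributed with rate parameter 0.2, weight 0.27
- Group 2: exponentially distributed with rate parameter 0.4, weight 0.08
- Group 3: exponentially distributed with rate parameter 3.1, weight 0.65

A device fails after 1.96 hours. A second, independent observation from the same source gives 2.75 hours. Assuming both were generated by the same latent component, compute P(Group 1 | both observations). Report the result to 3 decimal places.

0.684

Posterior ∝ prior × likelihood, so P(k | x) ∝ P(Z=k) f_k(x); normalise over all components.
Since both observations come from the same component, the likelihood for component k is f_k(x₁)·f_k(x₂).
  L_1 = [0.2·e^(−0.2·1.96) = 0.2·e^(−0.3920) = 0.135141] × [0.11539] = 0.0155939
  L_2 = [0.4·e^(−0.4·1.96) = 0.4·e^(−0.7840) = 0.18263] × [0.133148] = 0.024317
  L_3 = [3.1·e^(−3.1·1.96) = 3.1·e^(−6.0760) = 0.00712178] × [0.000615179] = 4.38117e-06
Weight by the priors:
  P(Z=1)·L_1 = 0.27 × 0.0155939 = 0.00421035
  P(Z=2)·L_2 = 0.08 × 0.024317 = 0.00194536
  P(Z=3)·L_3 = 0.65 × 4.38117e-06 = 2.84776e-06
Normaliser: 0.00421035 + 0.00194536 + 2.84776e-06 = 0.00615856
P(Group 1 | x) = 0.00421035 / 0.00615856 ≈ 0.684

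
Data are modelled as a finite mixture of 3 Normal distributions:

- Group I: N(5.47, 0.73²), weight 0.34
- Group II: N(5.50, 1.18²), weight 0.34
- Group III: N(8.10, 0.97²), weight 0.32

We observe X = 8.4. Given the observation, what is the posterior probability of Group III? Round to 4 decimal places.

Posterior ∝ prior × likelihood, so P(k | x) ∝ π_k f_k(x); normalise over all components.
Evaluate each component's likelihood at the observed value:
  p_I = (1/(0.73·√(2π)))·exp(−(8.4−5.47)²/(2·0.73²)) = 0.546496·exp(-8.05489) = 0.000173538
  p_II = (1/(1.18·√(2π)))·exp(−(8.4−5.50)²/(2·1.18²)) = 0.338087·exp(-3.01997) = 0.0164996
  p_III = (1/(0.97·√(2π)))·exp(−(8.4−8.10)²/(2·0.97²)) = 0.411281·exp(-0.04783) = 0.392074
Weight by the priors:
  π_I·p_I = 0.34 × 0.000173538 = 5.90028e-05
  π_II·p_II = 0.34 × 0.0164996 = 0.00560987
  π_III·p_III = 0.32 × 0.392074 = 0.125464
Evidence: 5.90028e-05 + 0.00560987 + 0.125464 = 0.131132
So the posterior for Group III is 0.125464 / 0.131132 ≈ 0.9568.

0.9568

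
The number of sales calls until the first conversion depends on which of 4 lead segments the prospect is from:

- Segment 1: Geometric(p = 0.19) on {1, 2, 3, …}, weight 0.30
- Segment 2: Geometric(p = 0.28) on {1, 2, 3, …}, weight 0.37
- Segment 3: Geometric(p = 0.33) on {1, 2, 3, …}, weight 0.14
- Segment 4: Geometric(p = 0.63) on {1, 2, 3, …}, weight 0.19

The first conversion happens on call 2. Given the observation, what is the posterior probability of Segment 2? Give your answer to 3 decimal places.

By Bayes' theorem, P(k | x) = P(Z=k) f_k(x) / Σ_j P(Z=j) f_j(x).
Component likelihoods at x = 2:
  p_1 = 0.1539
  p_2 = 0.2016
  p_3 = 0.2211
  p_4 = 0.2331
Weight by the priors:
  P(Z=1)·p_1 = 0.30 × 0.1539 = 0.04617
  P(Z=2)·p_2 = 0.37 × 0.2016 = 0.074592
  P(Z=3)·p_3 = 0.14 × 0.2211 = 0.030954
  P(Z=4)·p_4 = 0.19 × 0.2331 = 0.044289
Sum: 0.04617 + 0.074592 + 0.030954 + 0.044289 = 0.196005
P(Segment 2 | the observation) = 0.074592 / 0.196005 ≈ 0.381

0.381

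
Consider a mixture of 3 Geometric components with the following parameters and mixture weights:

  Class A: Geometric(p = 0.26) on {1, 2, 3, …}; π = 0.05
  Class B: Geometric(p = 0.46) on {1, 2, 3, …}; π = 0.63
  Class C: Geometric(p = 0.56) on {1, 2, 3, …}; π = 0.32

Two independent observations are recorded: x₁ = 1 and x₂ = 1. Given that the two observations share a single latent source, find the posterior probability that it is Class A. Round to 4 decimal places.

Posterior ∝ prior × likelihood, so P(k | x) ∝ P(Z=k) f_k(x); normalise over all components.
Since both observations come from the same component, the likelihood for component k is f_k(x₁)·f_k(x₂).
  f_A = [0.26·(1−0.26)^0 = 0.26·1 = 0.26] × [0.26] = 0.0676
  f_B = [0.46·(1−0.46)^0 = 0.46·1 = 0.46] × [0.46] = 0.2116
  f_C = [0.56·(1−0.56)^0 = 0.56·1 = 0.56] × [0.56] = 0.3136
Unnormalised posteriors:
  P(Z=A)·f_A = 0.05 × 0.0676 = 0.00338
  P(Z=B)·f_B = 0.63 × 0.2116 = 0.133308
  P(Z=C)·f_C = 0.32 × 0.3136 = 0.100352
Marginal: 0.00338 + 0.133308 + 0.100352 = 0.23704
P(Class A | x₁,x₂) = 0.00338 / 0.23704 ≈ 0.0143

0.0143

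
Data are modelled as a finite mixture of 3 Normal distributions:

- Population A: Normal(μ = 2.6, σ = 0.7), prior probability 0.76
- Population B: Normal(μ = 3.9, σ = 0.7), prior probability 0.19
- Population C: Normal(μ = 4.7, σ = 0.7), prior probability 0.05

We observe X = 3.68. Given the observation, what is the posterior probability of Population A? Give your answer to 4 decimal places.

P(component k | x) = P(Z=k)·f_k(x) / marginal(x), where marginal(x) = Σ_j P(Z=j)·f_j(x).
Component likelihoods at x = 3.68:
  f_A = (1/(0.7·√(2π)))·exp(−(3.68−2.6)²/(2·0.7²)) = 0.569918·exp(-1.19020) = 0.173346
  f_B = (1/(0.7·√(2π)))·exp(−(3.68−3.9)²/(2·0.7²)) = 0.569918·exp(-0.04939) = 0.542454
  f_C = (1/(0.7·√(2π)))·exp(−(3.68−4.7)²/(2·0.7²)) = 0.569918·exp(-1.06163) = 0.197129
Weight by the priors:
  P(Z=A)·f_A = 0.76 × 0.173346 = 0.131743
  P(Z=B)·f_B = 0.19 × 0.542454 = 0.103066
  P(Z=C)·f_C = 0.05 × 0.197129 = 0.00985646
Normaliser: 0.131743 + 0.103066 + 0.00985646 = 0.244665
Responsibility of Population A: 0.131743 / 0.244665 ≈ 0.5385

0.5385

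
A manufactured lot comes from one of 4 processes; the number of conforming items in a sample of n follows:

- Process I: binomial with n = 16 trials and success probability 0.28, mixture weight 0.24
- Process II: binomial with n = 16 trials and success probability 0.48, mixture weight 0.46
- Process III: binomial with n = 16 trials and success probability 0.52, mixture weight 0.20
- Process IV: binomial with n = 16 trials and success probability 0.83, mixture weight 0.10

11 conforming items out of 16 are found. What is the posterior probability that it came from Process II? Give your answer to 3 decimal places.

P(component k | x) = P(Z=k)·f_k(x) / marginal(x), where marginal(x) = Σ_j P(Z=j)·f_j(x).
Binomial probabilities:
  f_I = C(16,11)·0.28^11·0.72^5 = 4368·8.29351e-07·0.193492 = 0.000700944
  f_II = C(16,11)·0.48^11·0.52^5 = 4368·0.00031164·0.0380204 = 0.0517551
  f_III = C(16,11)·0.52^11·0.48^5 = 4368·0.000751687·0.0254804 = 0.0836615
  f_IV = C(16,11)·0.83^11·0.17^5 = 4368·0.128783·0.000141986 = 0.0798705
Multiply by the mixture weights:
  P(Z=I)·f_I = 0.24 × 0.000700944 = 0.000168227
  P(Z=II)·f_II = 0.46 × 0.0517551 = 0.0238073
  P(Z=III)·f_III = 0.20 × 0.0836615 = 0.0167323
  P(Z=IV)·f_IV = 0.10 × 0.0798705 = 0.00798705
Marginal: 0.000168227 + 0.0238073 + 0.0167323 + 0.00798705 = 0.0486949
Responsibility of Process II: 0.0238073 / 0.0486949 ≈ 0.489

0.489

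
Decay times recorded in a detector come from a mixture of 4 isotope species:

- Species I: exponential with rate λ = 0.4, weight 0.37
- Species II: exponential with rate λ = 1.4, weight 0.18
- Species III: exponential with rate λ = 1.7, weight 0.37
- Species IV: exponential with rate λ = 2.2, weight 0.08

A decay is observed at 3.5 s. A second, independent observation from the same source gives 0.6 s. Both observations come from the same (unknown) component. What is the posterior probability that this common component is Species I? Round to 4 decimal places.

0.8401

P(component k | x) = π_k·f_k(x) / marginal(x), where marginal(x) = Σ_j π_j·f_j(x).
Since both observations come from the same component, the likelihood for component k is f_k(x₁)·f_k(x₂).
  p_I = [0.4·e^(−0.4·3.5) = 0.4·e^(−1.4000) = 0.0986388] × [0.314651] = 0.0310368
  p_II = [1.4·e^(−1.4·3.5) = 1.4·e^(−4.9000) = 0.0104252] × [0.604395] = 0.00630095
  p_III = [1.7·e^(−1.7·3.5) = 1.7·e^(−5.9500) = 0.00442993] × [0.613011] = 0.0027156
  p_IV = [2.2·e^(−2.2·3.5) = 2.2·e^(−7.7000) = 0.00099622] × [0.587698] = 0.000585476
Unnormalised posteriors:
  π_I·p_I = 0.37 × 0.0310368 = 0.0114836
  π_II·p_II = 0.18 × 0.00630095 = 0.00113417
  π_III·p_III = 0.37 × 0.0027156 = 0.00100477
  π_IV·p_IV = 0.08 × 0.000585476 = 4.68381e-05
Normaliser: 0.0114836 + 0.00113417 + 0.00100477 + 4.68381e-05 = 0.0136694
Responsibility of Species I: 0.0114836 / 0.0136694 ≈ 0.8401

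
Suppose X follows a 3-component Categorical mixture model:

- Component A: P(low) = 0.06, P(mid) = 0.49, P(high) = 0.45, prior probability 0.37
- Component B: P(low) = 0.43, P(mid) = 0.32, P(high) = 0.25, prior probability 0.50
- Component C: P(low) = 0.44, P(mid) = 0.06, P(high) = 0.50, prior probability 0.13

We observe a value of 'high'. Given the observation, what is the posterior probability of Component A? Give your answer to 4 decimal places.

0.4670

By Bayes' theorem, P(k | x) = π_k f_k(x) / Σ_j π_j f_j(x).
Categorical probabilities:
  L_A = P(high | comp) = 0.45
  L_B = P(high | comp) = 0.25
  L_C = P(high | comp) = 0.50
Weight by the priors:
  π_A·L_A = 0.37 × 0.45 = 0.1665
  π_B·L_B = 0.50 × 0.25 = 0.125
  π_C·L_C = 0.13 × 0.5 = 0.065
Sum: 0.1665 + 0.125 + 0.065 = 0.3565
So the posterior for Component A is 0.1665 / 0.3565 ≈ 0.4670.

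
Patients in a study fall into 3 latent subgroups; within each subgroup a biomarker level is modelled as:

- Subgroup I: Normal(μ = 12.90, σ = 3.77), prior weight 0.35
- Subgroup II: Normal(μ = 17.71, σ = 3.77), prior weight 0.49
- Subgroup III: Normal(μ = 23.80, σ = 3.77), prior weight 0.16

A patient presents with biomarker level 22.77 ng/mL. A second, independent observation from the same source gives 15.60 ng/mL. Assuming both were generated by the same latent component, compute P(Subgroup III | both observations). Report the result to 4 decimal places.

Posterior ∝ prior × likelihood, so P(k | x) ∝ P(Z=k) f_k(x); normalise over all components.
Since both observations come from the same component, the likelihood for component k is f_k(x₁)·f_k(x₂).
  f_I = [(1/(3.77·√(2π)))·exp(−(22.77−12.90)²/(2·3.77²)) = 0.105820·exp(-3.42706) = 0.00343729] × [0.0818824] = 0.000281453
  f_II = [(1/(3.77·√(2π)))·exp(−(22.77−17.71)²/(2·3.77²)) = 0.105820·exp(-0.90072) = 0.0429925] × [0.0904792] = 0.00388992
  f_III = [(1/(3.77·√(2π)))·exp(−(22.77−23.80)²/(2·3.77²)) = 0.105820·exp(-0.03732) = 0.101944] × [0.0099372] = 0.00101303
Unnormalised posteriors:
  P(Z=I)·f_I = 0.35 × 0.000281453 = 9.85087e-05
  P(Z=II)·f_II = 0.49 × 0.00388992 = 0.00190606
  P(Z=III)·f_III = 0.16 × 0.00101303 = 0.000162085
Marginal: 9.85087e-05 + 0.00190606 + 0.000162085 = 0.00216666
P(Subgroup III | data) = 0.000162085 / 0.00216666 ≈ 0.0748

0.0748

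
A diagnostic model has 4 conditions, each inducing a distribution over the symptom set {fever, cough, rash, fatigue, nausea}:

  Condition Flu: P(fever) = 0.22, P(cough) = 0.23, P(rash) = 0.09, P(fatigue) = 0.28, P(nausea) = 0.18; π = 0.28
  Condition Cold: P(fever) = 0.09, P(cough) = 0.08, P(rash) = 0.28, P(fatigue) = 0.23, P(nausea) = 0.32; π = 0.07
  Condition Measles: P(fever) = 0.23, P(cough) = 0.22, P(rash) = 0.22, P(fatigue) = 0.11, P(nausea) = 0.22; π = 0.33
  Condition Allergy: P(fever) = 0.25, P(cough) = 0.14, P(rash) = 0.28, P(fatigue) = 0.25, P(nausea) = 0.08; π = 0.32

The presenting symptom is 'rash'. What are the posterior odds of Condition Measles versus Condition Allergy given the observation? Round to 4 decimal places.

0.8103

The posterior odds equal the prior odds times the likelihood ratio: (w_i/w_j)·(f_i(x)/f_j(x)).
Component likelihoods at x = 'rash':
  L_Flu = 0.09
  L_Cold = 0.28
  L_Measles = 0.22
  L_Allergy = 0.28
Posterior odds = (w_Measles·L_Measles) / (w_Allergy·L_Allergy) = (0.33·0.22) / (0.32·0.28) = 0.0726 / 0.0896 ≈ 0.8103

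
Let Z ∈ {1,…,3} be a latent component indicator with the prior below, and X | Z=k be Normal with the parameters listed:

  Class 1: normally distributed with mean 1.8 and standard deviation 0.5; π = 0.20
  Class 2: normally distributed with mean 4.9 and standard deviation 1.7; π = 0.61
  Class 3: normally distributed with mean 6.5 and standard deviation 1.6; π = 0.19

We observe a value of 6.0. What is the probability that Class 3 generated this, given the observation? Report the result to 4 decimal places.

By Bayes' theorem, P(k | x) = π_k f_k(x) / Σ_j π_j f_j(x).
Normal densities:
  f_1 = (1/(0.5·√(2π)))·exp(−(6.0−1.8)²/(2·0.5²)) = 0.797885·exp(-35.28000) = 3.80216e-16
  f_2 = (1/(1.7·√(2π)))·exp(−(6.0−4.9)²/(2·1.7²)) = 0.234672·exp(-0.20934) = 0.190346
  f_3 = (1/(1.6·√(2π)))·exp(−(6.0−6.5)²/(2·1.6²)) = 0.249339·exp(-0.04883) = 0.237457
Unnormalised posteriors:
  π_1·f_1 = 0.20 × 3.80216e-16 = 7.60433e-17
  π_2·f_2 = 0.61 × 0.190346 = 0.116111
  π_3·f_3 = 0.19 × 0.237457 = 0.0451168
Marginal: 7.60433e-17 + 0.116111 + 0.0451168 = 0.161228
Responsibility of Class 3: 0.0451168 / 0.161228 ≈ 0.2798

0.2798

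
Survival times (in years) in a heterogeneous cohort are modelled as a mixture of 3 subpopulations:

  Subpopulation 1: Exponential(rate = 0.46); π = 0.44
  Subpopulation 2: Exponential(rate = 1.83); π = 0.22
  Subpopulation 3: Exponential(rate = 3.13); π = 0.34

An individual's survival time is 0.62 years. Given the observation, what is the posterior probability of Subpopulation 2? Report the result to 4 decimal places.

P(component k | x) = π_k·f_k(x) / marginal(x), where marginal(x) = Σ_j π_j·f_j(x).
Component likelihoods at x = 0.62 years:
  L_1 = 0.46·e^(−0.46·0.62) = 0.46·e^(−0.2852) = 0.345857
  L_2 = 1.83·e^(−1.83·0.62) = 1.83·e^(−1.1346) = 0.588438
  L_3 = 3.13·e^(−3.13·0.62) = 3.13·e^(−1.9406) = 0.449524
Unnormalised posteriors:
  π_1·L_1 = 0.44 × 0.345857 = 0.152177
  π_2·L_2 = 0.22 × 0.588438 = 0.129456
  π_3·L_3 = 0.34 × 0.449524 = 0.152838
Evidence: 0.152177 + 0.129456 + 0.152838 = 0.434472
P(Subpopulation 2 | data) ≈ 0.2980

0.2980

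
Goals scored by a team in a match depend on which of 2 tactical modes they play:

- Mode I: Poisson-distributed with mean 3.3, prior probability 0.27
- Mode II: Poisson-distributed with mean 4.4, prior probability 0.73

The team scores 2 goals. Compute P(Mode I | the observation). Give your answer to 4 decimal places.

0.3846

Apply Bayes' rule: the posterior for each component is proportional to its prior times its likelihood at x.
Component likelihoods at x = 2 goals:
  p_I = e^(−3.3)·3.3^2/2! = 0.200829
  p_II = e^(−4.4)·4.4^2/2! = 0.118845
Multiply by the mixture weights:
  π_I·p_I = 0.27 × 0.200829 = 0.0542238
  π_II·p_II = 0.73 × 0.118845 = 0.0867566
Denominator: 0.0542238 + 0.0867566 = 0.14098
So the posterior for Mode I is 0.0542238 / 0.14098 ≈ 0.3846.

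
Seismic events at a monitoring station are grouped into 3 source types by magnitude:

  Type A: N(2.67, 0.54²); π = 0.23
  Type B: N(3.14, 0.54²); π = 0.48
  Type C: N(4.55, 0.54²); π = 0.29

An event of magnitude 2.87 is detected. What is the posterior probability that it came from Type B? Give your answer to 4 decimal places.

0.6612

P(component k | x) = π_k·f_k(x) / marginal(x), where marginal(x) = Σ_j π_j·f_j(x).
Normal densities:
  f_A = (1/(0.54·√(2π)))·exp(−(2.87−2.67)²/(2·0.54²)) = 0.738782·exp(-0.06859) = 0.68981
  f_B = (1/(0.54·√(2π)))·exp(−(2.87−3.14)²/(2·0.54²)) = 0.738782·exp(-0.12500) = 0.651973
  f_C = (1/(0.54·√(2π)))·exp(−(2.87−4.55)²/(2·0.54²)) = 0.738782·exp(-4.83951) = 0.00584447
Prior × likelihood for each component:
  π_A·f_A = 0.23 × 0.68981 = 0.158656
  π_B·f_B = 0.48 × 0.651973 = 0.312947
  π_C·f_C = 0.29 × 0.00584447 = 0.0016949
Normaliser: 0.158656 + 0.312947 + 0.0016949 = 0.473298
So the posterior for Type B is 0.312947 / 0.473298 ≈ 0.6612.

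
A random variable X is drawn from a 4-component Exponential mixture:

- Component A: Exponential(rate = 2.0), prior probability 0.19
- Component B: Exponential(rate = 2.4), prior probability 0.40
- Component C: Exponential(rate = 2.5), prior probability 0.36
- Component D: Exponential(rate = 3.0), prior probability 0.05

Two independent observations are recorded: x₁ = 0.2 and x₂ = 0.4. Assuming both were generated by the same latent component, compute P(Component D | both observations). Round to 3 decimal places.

The responsibility of component k is w_k f_k(x) divided by Σ_j w_j f_j(x).
Since both observations come from the same component, the likelihood for component k is f_k(x₁)·f_k(x₂).
  L_A = [2.0·e^(−2.0·0.2) = 2.0·e^(−0.4000) = 1.34064] × [0.898658] = 1.20478
  L_B = [2.4·e^(−2.4·0.2) = 2.4·e^(−0.4800) = 1.48508] × [0.918943] = 1.3647
  L_C = [2.5·e^(−2.5·0.2) = 2.5·e^(−0.5000) = 1.51633] × [0.919699] = 1.39456
  L_D = [3.0·e^(−3.0·0.2) = 3.0·e^(−0.6000) = 1.64643] × [0.903583] = 1.48769
Unnormalised posteriors:
  w_A·L_A = 0.19 × 1.20478 = 0.228908
  w_B·L_B = 0.40 × 1.3647 = 0.545882
  w_C·L_C = 0.36 × 1.39456 = 0.502043
  w_D·L_D = 0.05 × 1.48769 = 0.0743845
Evidence: 0.228908 + 0.545882 + 0.502043 + 0.0743845 = 1.35122
Responsibility of Component D: 0.0743845 / 1.35122 ≈ 0.055

0.055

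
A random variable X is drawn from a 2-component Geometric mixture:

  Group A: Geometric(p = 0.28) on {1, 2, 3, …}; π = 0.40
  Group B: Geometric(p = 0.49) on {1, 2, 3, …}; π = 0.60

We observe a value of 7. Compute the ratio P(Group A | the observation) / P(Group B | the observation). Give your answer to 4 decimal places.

3.0161

Posterior odds = (π_i f_i(x)) / (π_j f_j(x)); the normalising sum cancels.
Evaluate each component's likelihood at the observed value:
  f_A = 0.28·(1−0.28)^6 = 0.28·0.139314 = 0.0390079
  f_B = 0.49·(1−0.49)^6 = 0.49·0.0175963 = 0.00862218
0.0156032 / 0.00517331 ≈ 3.0161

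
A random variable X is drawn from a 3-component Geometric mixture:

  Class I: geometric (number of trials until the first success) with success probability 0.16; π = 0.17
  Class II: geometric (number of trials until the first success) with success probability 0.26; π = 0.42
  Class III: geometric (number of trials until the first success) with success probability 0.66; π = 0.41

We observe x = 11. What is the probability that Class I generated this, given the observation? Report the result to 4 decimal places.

Apply Bayes' rule: the posterior for each component is proportional to its prior times its likelihood at x.
Component likelihoods at x = 11:
  L_I = 0.0279842
  L_II = 0.0128024
  L_III = 1.36249e-05
Prior × likelihood for each component:
  π_I·L_I = 0.17 × 0.0279842 = 0.00475731
  π_II·L_II = 0.42 × 0.0128024 = 0.005377
  π_III·L_III = 0.41 × 1.36249e-05 = 5.58621e-06
Marginal: 0.00475731 + 0.005377 + 5.58621e-06 = 0.0101399
P(Class I | the observation) = 0.00475731 / 0.0101399 ≈ 0.4692

0.4692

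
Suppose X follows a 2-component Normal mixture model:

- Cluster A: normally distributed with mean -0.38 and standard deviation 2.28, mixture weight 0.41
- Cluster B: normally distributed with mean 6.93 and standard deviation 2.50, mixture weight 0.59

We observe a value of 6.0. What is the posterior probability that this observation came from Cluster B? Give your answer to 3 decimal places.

0.984

P(component k | x) = w_k·f_k(x) / marginal(x), where marginal(x) = Σ_j w_j·f_j(x).
Component likelihoods at x = 6.0:
  p_A = 0.00348878
  p_B = 0.148909
Prior × likelihood for each component:
  w_A·p_A = 0.41 × 0.00348878 = 0.0014304
  w_B·p_B = 0.59 × 0.148909 = 0.0878562
Denominator: 0.0014304 + 0.0878562 = 0.0892866
P(Cluster B | the observation) = 0.0878562 / 0.0892866 ≈ 0.984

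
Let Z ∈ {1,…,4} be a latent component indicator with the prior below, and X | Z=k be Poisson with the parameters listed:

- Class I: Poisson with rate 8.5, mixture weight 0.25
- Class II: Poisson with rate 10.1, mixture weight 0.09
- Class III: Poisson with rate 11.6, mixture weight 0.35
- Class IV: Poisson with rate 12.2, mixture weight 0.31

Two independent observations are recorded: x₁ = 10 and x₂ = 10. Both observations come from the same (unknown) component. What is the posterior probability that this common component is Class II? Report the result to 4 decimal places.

Posterior ∝ prior × likelihood, so P(k | x) ∝ P(Z=k) f_k(x); normalise over all components.
Since both observations come from the same component, the likelihood for component k is f_k(x₁)·f_k(x₂).
  p_I = [0.110388] × [0.110388] = 0.0121856
  p_II = [0.125048] × [0.125048] = 0.015637
  p_III = [0.11143] × [0.11143] = 0.0124166
  p_IV = [0.101261] × [0.101261] = 0.0102538
Weight by the priors:
  P(Z=I)·p_I = 0.25 × 0.0121856 = 0.0030464
  P(Z=II)·p_II = 0.09 × 0.015637 = 0.00140733
  P(Z=III)·p_III = 0.35 × 0.0124166 = 0.0043458
  P(Z=IV)·p_IV = 0.31 × 0.0102538 = 0.00317868
Denominator: 0.0030464 + 0.00140733 + 0.0043458 + 0.00317868 = 0.0119782
P(Class II | x₁, x₂) = 0.00140733 / 0.0119782 ≈ 0.1175

0.1175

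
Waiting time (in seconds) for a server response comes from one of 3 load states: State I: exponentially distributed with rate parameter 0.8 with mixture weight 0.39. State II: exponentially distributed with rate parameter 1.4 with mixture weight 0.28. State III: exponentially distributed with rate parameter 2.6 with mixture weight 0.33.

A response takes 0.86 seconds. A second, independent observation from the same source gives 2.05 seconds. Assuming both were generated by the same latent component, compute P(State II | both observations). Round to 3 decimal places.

0.268

The responsibility of component k is π_k f_k(x) divided by Σ_j π_j f_j(x).
Since both observations come from the same component, the likelihood for component k is f_k(x₁)·f_k(x₂).
  f_I = [0.8·e^(−0.8·0.86) = 0.8·e^(−0.6880) = 0.402064] × [0.155184] = 0.0623939
  f_II = [1.4·e^(−1.4·0.86) = 1.4·e^(−1.2040) = 0.419989] × [0.0793785] = 0.0333381
  f_III = [2.6·e^(−2.6·0.86) = 2.6·e^(−2.2360) = 0.277901] × [0.0125946] = 0.00350005
Multiply by the mixture weights:
  π_I·f_I = 0.39 × 0.0623939 = 0.0243336
  π_II·f_II = 0.28 × 0.0333381 = 0.00933466
  π_III·f_III = 0.33 × 0.00350005 = 0.00115502
Marginal: 0.0243336 + 0.00933466 + 0.00115502 = 0.0348233
P(State II | x₁,x₂) ≈ 0.268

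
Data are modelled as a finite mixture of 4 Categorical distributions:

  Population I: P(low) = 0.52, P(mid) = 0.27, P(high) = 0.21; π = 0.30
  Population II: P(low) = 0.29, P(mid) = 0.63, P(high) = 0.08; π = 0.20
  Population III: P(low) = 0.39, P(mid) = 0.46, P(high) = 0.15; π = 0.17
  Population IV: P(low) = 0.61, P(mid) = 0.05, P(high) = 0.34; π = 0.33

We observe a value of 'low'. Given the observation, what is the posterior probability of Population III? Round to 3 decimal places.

By Bayes' theorem, P(k | x) = π_k f_k(x) / Σ_j π_j f_j(x).
Categorical probabilities:
  f_I = 0.52
  f_II = 0.29
  f_III = 0.39
  f_IV = 0.61
Multiply by the mixture weights:
  π_I·f_I = 0.30 × 0.52 = 0.156
  π_II·f_II = 0.20 × 0.29 = 0.058
  π_III·f_III = 0.17 × 0.39 = 0.0663
  π_IV·f_IV = 0.33 × 0.61 = 0.2013
Evidence: 0.156 + 0.058 + 0.0663 + 0.2013 = 0.4816
So the posterior for Population III is 0.0663 / 0.4816 ≈ 0.138.

0.138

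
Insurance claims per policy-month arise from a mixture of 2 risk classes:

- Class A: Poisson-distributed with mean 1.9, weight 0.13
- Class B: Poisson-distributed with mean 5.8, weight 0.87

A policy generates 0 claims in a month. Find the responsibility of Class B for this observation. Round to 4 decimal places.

0.1193

By Bayes' theorem, P(k | x) = P(Z=k) f_k(x) / Σ_j P(Z=j) f_j(x).
Evaluate each component's likelihood at the observed value:
  L_A = 0.149569
  L_B = 0.00302755
Multiply by the mixture weights:
  P(Z=A)·L_A = 0.13 × 0.149569 = 0.0194439
  P(Z=B)·L_B = 0.87 × 0.00302755 = 0.00263397
Normaliser: 0.0194439 + 0.00263397 = 0.0220779
So the posterior for Class B is 0.00263397 / 0.0220779 ≈ 0.1193.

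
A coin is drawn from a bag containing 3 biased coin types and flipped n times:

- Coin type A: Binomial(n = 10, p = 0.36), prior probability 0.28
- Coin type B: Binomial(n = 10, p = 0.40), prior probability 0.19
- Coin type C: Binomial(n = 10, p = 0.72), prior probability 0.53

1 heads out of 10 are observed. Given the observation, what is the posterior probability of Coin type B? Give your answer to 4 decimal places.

0.2962

Posterior ∝ prior × likelihood, so P(k | x) ∝ P(Z=k) f_k(x); normalise over all components.
Component likelihoods at x = 1 heads out of 10:
  L_A = C(10,1)·0.36^1·0.64^9 = 10·0.36·0.0180144 = 0.0648518
  L_B = C(10,1)·0.40^1·0.60^9 = 10·0.4·0.0100777 = 0.0403108
  L_C = C(10,1)·0.72^1·0.28^9 = 10·0.72·1.05785e-05 = 7.61649e-05
Unnormalised posteriors:
  P(Z=A)·L_A = 0.28 × 0.0648518 = 0.0181585
  P(Z=B)·L_B = 0.19 × 0.0403108 = 0.00765905
  P(Z=C)·L_C = 0.53 × 7.61649e-05 = 4.03674e-05
Evidence: 0.0181585 + 0.00765905 + 4.03674e-05 = 0.0258579
Responsibility of Coin type B: 0.00765905 / 0.0258579 ≈ 0.2962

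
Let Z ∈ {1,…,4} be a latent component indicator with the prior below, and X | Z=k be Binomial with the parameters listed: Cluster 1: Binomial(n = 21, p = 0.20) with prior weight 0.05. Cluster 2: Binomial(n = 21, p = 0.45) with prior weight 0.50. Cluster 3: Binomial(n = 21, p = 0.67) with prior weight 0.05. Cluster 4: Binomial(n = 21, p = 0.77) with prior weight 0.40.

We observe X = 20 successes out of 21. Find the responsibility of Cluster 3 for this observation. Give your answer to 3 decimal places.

Posterior ∝ prior × likelihood, so P(k | x) ∝ π_k f_k(x); normalise over all components.
Evaluate each component's likelihood at the observed value:
  p_1 = C(21,20)·0.20^20·0.80^1 = 21·1.04858e-14·0.8 = 1.76161e-13
  p_2 = C(21,20)·0.45^20·0.55^1 = 21·1.15945e-07·0.55 = 1.33916e-06
  p_3 = C(21,20)·0.67^20·0.33^1 = 21·0.000332274·0.33 = 0.00230266
  p_4 = C(21,20)·0.77^20·0.23^1 = 21·0.00536802·0.23 = 0.0259276
Multiply by the mixture weights:
  π_1·p_1 = 0.05 × 1.76161e-13 = 8.80804e-15
  π_2·p_2 = 0.50 × 1.33916e-06 = 6.6958e-07
  π_3·p_3 = 0.05 × 0.00230266 = 0.000115133
  π_4·p_4 = 0.40 × 0.0259276 = 0.010371
Evidence: 8.80804e-15 + 6.6958e-07 + 0.000115133 + 0.010371 = 0.0104868
P(Cluster 3 | 20 successes out of 21) ≈ 0.011

0.011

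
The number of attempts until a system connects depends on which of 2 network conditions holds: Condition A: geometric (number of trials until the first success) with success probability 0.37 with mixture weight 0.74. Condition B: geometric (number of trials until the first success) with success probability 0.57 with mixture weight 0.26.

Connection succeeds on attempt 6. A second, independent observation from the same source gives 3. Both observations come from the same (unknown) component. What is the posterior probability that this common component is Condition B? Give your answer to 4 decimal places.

Posterior ∝ prior × likelihood, so P(k | x) ∝ π_k f_k(x); normalise over all components.
Since both observations come from the same component, the likelihood for component k is f_k(x₁)·f_k(x₂).
  f_A = [0.37·(1−0.37)^5 = 0.37·0.0992437 = 0.0367202] × [0.146853] = 0.00539246
  f_B = [0.57·(1−0.57)^5 = 0.57·0.0147008 = 0.00837948] × [0.105393] = 0.000883139
Prior × likelihood for each component:
  π_A·f_A = 0.74 × 0.00539246 = 0.00399042
  π_B·f_B = 0.26 × 0.000883139 = 0.000229616
Normaliser: 0.00399042 + 0.000229616 = 0.00422004
P(Condition B | x₁,x₂) = 0.000229616 / 0.00422004 ≈ 0.0544

0.0544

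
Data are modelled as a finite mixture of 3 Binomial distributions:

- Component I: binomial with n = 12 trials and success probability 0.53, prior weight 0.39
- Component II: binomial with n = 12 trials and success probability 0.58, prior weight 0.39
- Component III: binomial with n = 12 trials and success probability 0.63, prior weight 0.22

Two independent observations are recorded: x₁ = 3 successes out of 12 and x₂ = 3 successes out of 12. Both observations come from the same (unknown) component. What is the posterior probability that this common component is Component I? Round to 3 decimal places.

0.801

Apply Bayes' rule: the posterior for each component is proportional to its prior times its likelihood at x.
Since both observations come from the same component, the likelihood for component k is f_k(x₁)·f_k(x₂).
  p_I = [0.0366548] × [0.0366548] = 0.00134358
  p_II = [0.0174562] × [0.0174562] = 0.00030472
  p_III = [0.00714924] × [0.00714924] = 5.11116e-05
Unnormalised posteriors:
  P(Z=I)·p_I = 0.39 × 0.00134358 = 0.000523994
  P(Z=II)·p_II = 0.39 × 0.00030472 = 0.000118841
  P(Z=III)·p_III = 0.22 × 5.11116e-05 = 1.12446e-05
Normaliser: 0.000523994 + 0.000118841 + 1.12446e-05 = 0.00065408
P(Component I | x₁,x₂) = 0.000523994 / 0.00065408 ≈ 0.801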